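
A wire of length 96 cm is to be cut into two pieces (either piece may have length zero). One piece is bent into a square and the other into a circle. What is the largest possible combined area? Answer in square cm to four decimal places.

Let x be the length used for the square. Square side x/4; circle radius (96−x)/(2π).
A(x) = (x/4)² + π·((96−x)/(2π))² = x²/16 + (96−x)²/(4π) for 0 ≤ x ≤ 96. A'(x) = x/8 − (96−x)/(2π) = 0 gives x = 4·96/(π+4) ≈ 53.7695.
A'' > 0, so the interior critical point is a minimum; the maximum is at an endpoint. A(0) = 733.3860 and A(96) = 576.0000, so the largest area is 733.3860.

733.3860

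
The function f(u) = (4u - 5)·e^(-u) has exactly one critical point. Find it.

Differentiating with the product rule gives f'(u) = (-4u + 9)·e^(-u). Since e^(-u) > 0, the only critical point is u = 9/4.
f''(9/4) has the same sign as -4 < 0, so this is a local maximum.
f(9/4) = (4)·e^(-9/4) ≈ 0.4216.

9/4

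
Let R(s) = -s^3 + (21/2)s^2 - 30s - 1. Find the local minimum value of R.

Critical points: R'(s) = -3s^2 + 21s - 30 vanishes at s = 2, 5.
R''(s) = -6s + 21. R''(2) = 9 > 0 ⇒ local minimum; R''(5) = -9 < 0 ⇒ local maximum.
The local minimum is R(2) = -27.

-27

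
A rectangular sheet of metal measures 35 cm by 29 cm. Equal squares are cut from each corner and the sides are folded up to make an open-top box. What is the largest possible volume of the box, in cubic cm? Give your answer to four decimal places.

With cut size x, the volume is V(x) = x(35 − 2x)(29 − 2x) for 0 < x < 14.5.
V'(x) = 12x^2 − 256x + 1015. Setting V'(x) = 0 gives x ≈ 5.2635 (the root in (0, 14.5)).
V''(x) = 24x − 256 is negative there, so this is the maximum; V ≈ 2379.5743.

2379.5743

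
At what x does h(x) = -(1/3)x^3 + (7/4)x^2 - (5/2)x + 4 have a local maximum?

h'(x) = -x^2 + (7/2)x - 5/2. Setting h'(x) = 0 gives x ∈ {1, 5/2}.
h''(x) = -2x + 7/2. h''(1) = 3/2 > 0 ⇒ local minimum; h''(5/2) = -3/2 < 0 ⇒ local maximum.
Thus h has its local maximum at x = 5/2, with value 167/48.

5/2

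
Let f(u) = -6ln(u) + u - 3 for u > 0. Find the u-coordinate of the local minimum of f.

6

f'(u) = -6/u + 1 = 0 gives u = 6.
f''(u) = 6/u², which is positive for u > 0, so this is a local minimum.
f(6) = -6·ln(6) + 6 - 3 ≈ -7.7506.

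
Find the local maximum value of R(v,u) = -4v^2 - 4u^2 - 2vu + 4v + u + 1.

∂R/∂v = -8v - 2u + 4 = 0 and ∂R/∂u = -2v - 8u + 1 = 0, so (v, u) = (1/2, 0).
The Hessian has R_{vv} = -8, R_{uu} = -8, R_{vu} = -2, giving D = 60 > 0 with R_{vv} < 0, so the point is a local maximum.
R(1/2, 0) = 2.

2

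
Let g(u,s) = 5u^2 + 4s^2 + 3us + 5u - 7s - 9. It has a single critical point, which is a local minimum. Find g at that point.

-1089/71

∂g/∂u = 10u + 3s + 5 = 0 and ∂g/∂s = 3u + 8s - 7 = 0, so (u, s) = (-61/71, 85/71).
The Hessian has g_{uu} = 10, g_{ss} = 8, g_{us} = 3, giving D = 71 > 0 with g_{uu} > 0, so the point is a local minimum.
g(-61/71, 85/71) = -1089/71.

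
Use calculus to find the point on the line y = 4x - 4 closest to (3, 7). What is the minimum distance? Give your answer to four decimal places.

Minimize D(x)^2 = (x - 3)^2 + (4x - 11)^2.
d/dx[D^2] = 2(x - 3) + 2·4·(4x - 11) = 0 ⇒ x = 47/17.
Then y = 120/17 and the distance is √(1/17) ≈ 0.2425.

0.2425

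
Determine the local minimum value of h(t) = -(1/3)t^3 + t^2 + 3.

Critical points: h'(t) = -t^2 + 2t vanishes at t = 0, 2.
h''(t) = -2t + 2. h''(0) = 2 > 0 ⇒ local minimum; h''(2) = -2 < 0 ⇒ local maximum.
So the local minimum value is h(0) = 3.

3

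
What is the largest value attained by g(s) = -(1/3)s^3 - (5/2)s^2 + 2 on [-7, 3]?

g'(s) = -s^2 - 5s, which vanishes at s = -5 and s = 0.
Evaluating at the critical points and endpoints: g(-7) = -37/6,  g(-5) = -113/6,  g(0) = 2,  g(3) = -59/2.
Hence the absolute maximum is 2 at s = 0.

2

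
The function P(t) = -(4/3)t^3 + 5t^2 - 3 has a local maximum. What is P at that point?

89/12

P'(t) = -4t^2 + 10t. Setting P'(t) = 0 gives t ∈ {0, 5/2}.
Since P''(t) = -8t + 10, we get P''(0) = 10 > 0 ⇒ local minimum; P''(5/2) = -10 < 0 ⇒ local maximum.
The local maximum is P(5/2) = 89/12.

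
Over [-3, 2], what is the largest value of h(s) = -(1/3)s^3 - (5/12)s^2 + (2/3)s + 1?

17/4

Differentiating, h'(s) = -s^2 - (5/6)s + 2/3; which vanishes at s = -4/3 and s = 1/2.
Evaluating at the critical points and endpoints: h(-3) = 17/4; h(-4/3) = 13/81; h(1/2) = 19/16; h(2) = -2.
Hence the absolute maximum is 17/4 at s = -3.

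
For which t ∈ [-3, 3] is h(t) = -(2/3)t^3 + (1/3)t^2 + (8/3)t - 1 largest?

The derivative is -2t^2 + (2/3)t + 8/3, which vanishes at t = -1 and t = 4/3.
Compare values at every candidate in [-3, 3]: h(-3) = 12, h(-1) = -8/3, h(4/3) = 127/81, h(3) = -8.
The maximum over the interval is 12, attained at t = -3.

-3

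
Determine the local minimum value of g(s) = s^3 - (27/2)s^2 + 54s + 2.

g'(s) = 3s^2 - 27s + 54 = 0 at s = 3, 6.
Second-derivative test with g''(s) = 6s - 27: g''(3) = -9 < 0 ⇒ local maximum; g''(6) = 9 > 0 ⇒ local minimum.
The local minimum is g(6) = 56.

56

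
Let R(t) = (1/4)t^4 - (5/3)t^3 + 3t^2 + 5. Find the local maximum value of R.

R'(t) = t^3 - 5t^2 + 6t = 0 at t = 0, 2, 3.
Since R''(t) = 3t^2 - 10t + 6, we get R''(0) = 6 > 0 ⇒ local minimum; R''(2) = -2 < 0 ⇒ local maximum; R''(3) = 3 > 0 ⇒ local minimum.
The local maximum is R(2) = 23/3.

23/3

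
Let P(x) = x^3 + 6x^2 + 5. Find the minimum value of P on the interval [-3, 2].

5

Differentiating, P'(x) = 3x^2 + 12x; whose only zero in [-3, 2] is x = 0.
Candidates: P(-3) = 32, P(0) = 5, P(2) = 37.
Hence the absolute minimum is 5 at x = 0.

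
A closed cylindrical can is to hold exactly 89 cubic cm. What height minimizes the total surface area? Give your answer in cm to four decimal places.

4.8391

With radius r and height h, πr²h = 89 so h = 89/(πr²), and S(r) = 2πr² + 2πrh = 2πr² + 2·89/r.
S'(r) = 4πr − 2·89/r² = 0 ⇒ r³ = 89/(2π), so r ≈ 2.4196 and h = 2r ≈ 4.8391.
S''(r) = 4π + 4·89/r³ > 0, so this is the minimum; S ≈ 110.3506.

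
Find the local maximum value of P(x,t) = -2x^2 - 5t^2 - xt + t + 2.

∂P/∂x = -4x - t = 0 and ∂P/∂t = -x - 10t + 1 = 0, so (x, t) = (-1/39, 4/39).
The Hessian has P_{xx} = -4, P_{tt} = -10, P_{xt} = -1, giving D = 39 > 0 with P_{xx} < 0, so the point is a local maximum.
P(-1/39, 4/39) = 80/39.

80/39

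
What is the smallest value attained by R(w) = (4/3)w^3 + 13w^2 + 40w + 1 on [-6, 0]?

-59

R'(w) = 4w^2 + 26w + 40, which vanishes at w = -4 and w = -5/2.
Compare values at every candidate in [-6, 0]: R(-6) = -59, R(-4) = -109/3, R(-5/2) = -463/12, R(0) = 1.
So the minimum is R(-6) = -59.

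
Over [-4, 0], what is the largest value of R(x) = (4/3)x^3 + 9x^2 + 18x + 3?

3

R'(x) = 4x^2 + 18x + 18, which vanishes at x = -3 and x = -3/2.
Candidates: R(-4) = -31/3, R(-3) = -6, R(-3/2) = -33/4, R(0) = 3.
The maximum over the interval is 3, attained at x = 0.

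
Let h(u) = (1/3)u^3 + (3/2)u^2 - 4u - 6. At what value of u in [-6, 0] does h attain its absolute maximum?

-4

The derivative is u^2 + 3u - 4, whose only zero in [-6, 0] is u = -4.
Evaluating at the critical points and endpoints: h(-6) = 0, h(-4) = 38/3, h(0) = -6.
Hence the absolute maximum is 38/3 at u = -4.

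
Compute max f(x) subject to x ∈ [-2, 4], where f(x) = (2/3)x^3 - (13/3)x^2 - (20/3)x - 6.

Differentiating, f'(x) = 2x^2 - (26/3)x - 20/3; whose only zero in [-2, 4] is x = -2/3.
Candidates: f(-2) = -46/3,  f(-2/3) = -298/81,  f(4) = -178/3.
So the maximum is f(-2/3) = -298/81.

-298/81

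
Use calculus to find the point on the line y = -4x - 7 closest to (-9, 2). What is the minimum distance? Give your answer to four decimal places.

6.5485

Minimize D(x)^2 = (x + 9)^2 + (-4x - 9)^2.
d/dx[D^2] = 2(x + 9) + 2·(-4)·(-4x - 9) = 0 ⇒ x = -45/17.
Then y = 61/17 and the distance is √(729/17) ≈ 6.5485.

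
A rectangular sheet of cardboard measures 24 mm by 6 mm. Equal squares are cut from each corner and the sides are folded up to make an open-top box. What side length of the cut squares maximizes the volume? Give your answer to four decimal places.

1.3944

With cut size x, the volume is V(x) = x(24 − 2x)(6 − 2x) for 0 < x < 3.
V'(x) = 12x^2 − 120x + 144. Setting V'(x) = 0 gives x ≈ 1.3944 (the root in (0, 3)).
V''(x) = 24x − 120 is negative there, so this is the maximum; V ≈ 94.9773.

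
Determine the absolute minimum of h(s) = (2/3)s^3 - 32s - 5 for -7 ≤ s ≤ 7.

-271/3

The derivative is 2s^2 - 32, which vanishes at s = -4 and s = 4.
Candidates: h(-7) = -29/3,  h(-4) = 241/3,  h(4) = -271/3,  h(7) = -1/3.
So the minimum is h(4) = -271/3.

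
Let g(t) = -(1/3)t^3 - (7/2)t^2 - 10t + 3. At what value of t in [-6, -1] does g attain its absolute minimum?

g'(t) = -t^2 - 7t - 10, which vanishes at t = -5 and t = -2.
Evaluating at the critical points and endpoints: g(-6) = 9; g(-5) = 43/6; g(-2) = 35/3; g(-1) = 59/6.
Hence the absolute minimum is 43/6 at t = -5.

-5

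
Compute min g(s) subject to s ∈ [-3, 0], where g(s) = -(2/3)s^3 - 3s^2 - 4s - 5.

-5

The derivative is -2s^2 - 6s - 4, which vanishes at s = -2 and s = -1.
Candidates: g(-3) = -2; g(-2) = -11/3; g(-1) = -10/3; g(0) = -5.
Hence the absolute minimum is -5 at s = 0.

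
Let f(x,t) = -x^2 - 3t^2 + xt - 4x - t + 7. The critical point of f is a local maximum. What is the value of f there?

∂f/∂x = -2x + t - 4 = 0 and ∂f/∂t = x - 6t - 1 = 0, so (x, t) = (-25/11, -6/11).
The Hessian has f_{xx} = -2, f_{tt} = -6, f_{xt} = 1, giving D = 11 > 0 with f_{xx} < 0, so the point is a local maximum.
f(-25/11, -6/11) = 130/11.

130/11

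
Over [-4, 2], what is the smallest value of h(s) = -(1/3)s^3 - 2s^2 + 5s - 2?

h'(s) = -s^2 - 4s + 5, whose only zero in [-4, 2] is s = 1.
Evaluating at the critical points and endpoints: h(-4) = -98/3, h(1) = 2/3, h(2) = -8/3.
Hence the absolute minimum is -98/3 at s = -4.

-98/3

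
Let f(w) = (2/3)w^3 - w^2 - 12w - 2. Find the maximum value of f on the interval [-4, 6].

f'(w) = 2w^2 - 2w - 12, which vanishes at w = -2 and w = 3.
Evaluating at the critical points and endpoints: f(-4) = -38/3,  f(-2) = 38/3,  f(3) = -29,  f(6) = 34.
Hence the absolute maximum is 34 at w = 6.

34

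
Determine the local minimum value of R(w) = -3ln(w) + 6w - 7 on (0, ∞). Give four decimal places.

R'(w) = -3/w + 6 = 0 gives w = 1/2.
R''(w) = 3/w², which is positive for w > 0, so this is a local minimum.
R(1/2) = -3·ln(1/2) + 3 - 7 ≈ -1.9206.

-1.9206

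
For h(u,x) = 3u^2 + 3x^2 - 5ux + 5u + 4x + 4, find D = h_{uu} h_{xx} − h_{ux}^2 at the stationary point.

11

∂h/∂u = 6u - 5x + 5 = 0 and ∂h/∂x = -5u + 6x + 4 = 0, so (u, x) = (-50/11, -49/11).
The Hessian has h_{uu} = 6, h_{xx} = 6, h_{ux} = -5, giving D = 11 > 0 with h_{uu} > 0, so the point is a local minimum.
D = (6)·(6) − (-5)^2 = 11.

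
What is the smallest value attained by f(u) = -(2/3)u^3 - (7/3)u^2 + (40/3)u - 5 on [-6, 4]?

f'(u) = -2u^2 - (14/3)u + 40/3, which vanishes at u = -4 and u = 5/3.
Candidates: f(-6) = -25; f(-4) = -53; f(5/3) = 620/81; f(4) = -95/3.
Hence the absolute minimum is -53 at u = -4.

-53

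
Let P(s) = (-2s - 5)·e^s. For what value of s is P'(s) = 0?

By the product rule, P'(s) = (-2s - 7)·e^s. Since e^s > 0, the only critical point is s = -7/2.
P''(-7/2) has the same sign as -2 < 0, so this is a local maximum.
P(-7/2) = (2)·e^(-7/2) ≈ 0.0604.

-7/2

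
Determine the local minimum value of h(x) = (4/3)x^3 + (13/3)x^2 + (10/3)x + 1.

1/4

h'(x) = 4x^2 + (26/3)x + 10/3. Setting h'(x) = 0 gives x ∈ {-5/3, -1/2}.
Second-derivative test with h''(x) = 8x + 26/3: h''(-5/3) = -14/3 < 0 ⇒ local maximum; h''(-1/2) = 14/3 > 0 ⇒ local minimum.
So the local minimum value is h(-1/2) = 1/4.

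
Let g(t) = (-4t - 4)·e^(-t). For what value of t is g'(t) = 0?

By the product rule, g'(t) = (4t)·e^(-t). Since e^(-t) > 0, the only critical point is t = 0.
g''(0) has the same sign as 4 > 0, so this is a local minimum.
g(0) = (-4)·e^(0) ≈ -4.0000.

0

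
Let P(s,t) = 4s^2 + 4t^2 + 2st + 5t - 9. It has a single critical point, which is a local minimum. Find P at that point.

∂P/∂s = 8s + 2t = 0 and ∂P/∂t = 2s + 8t + 5 = 0, so (s, t) = (1/6, -2/3).
The Hessian has P_{ss} = 8, P_{tt} = 8, P_{st} = 2, giving D = 60 > 0 with P_{ss} > 0, so the point is a local minimum.
P(1/6, -2/3) = -32/3.

-32/3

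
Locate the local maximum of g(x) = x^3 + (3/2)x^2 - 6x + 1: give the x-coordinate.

-2

g'(x) = 3x^2 + 3x - 6 = 0 at x = -2, 1.
Since g''(x) = 6x + 3, we get g''(-2) = -9 < 0 ⇒ local maximum; g''(1) = 9 > 0 ⇒ local minimum.
The local maximum is g(-2) = 11.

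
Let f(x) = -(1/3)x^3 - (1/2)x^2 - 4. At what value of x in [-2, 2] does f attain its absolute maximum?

f'(x) = -x^2 - x, which vanishes at x = -1 and x = 0.
Compare values at every candidate in [-2, 2]: f(-2) = -10/3, f(-1) = -25/6, f(0) = -4, f(2) = -26/3.
So the maximum is f(-2) = -10/3.

-2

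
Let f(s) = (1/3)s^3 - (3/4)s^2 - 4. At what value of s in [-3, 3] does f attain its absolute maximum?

The derivative is s^2 - (3/2)s, which vanishes at s = 0 and s = 3/2.
Evaluating at the critical points and endpoints: f(-3) = -79/4,  f(0) = -4,  f(3/2) = -73/16,  f(3) = -7/4.
So the maximum is f(3) = -7/4.

3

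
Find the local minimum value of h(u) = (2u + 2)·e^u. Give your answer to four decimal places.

-0.2707

By the product rule, h'(u) = (2u + 4)·e^u. Since e^u > 0, the only critical point is u = -2.
h''(-2) has the same sign as 2 > 0, so this is a local minimum.
h(-2) = (-2)·e^(-2) ≈ -0.2707.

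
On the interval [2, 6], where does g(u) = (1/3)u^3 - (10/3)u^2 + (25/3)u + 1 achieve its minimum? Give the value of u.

5

Differentiating, g'(u) = u^2 - (20/3)u + 25/3; whose only zero in [2, 6] is u = 5.
Candidates: g(2) = 7,  g(5) = 1,  g(6) = 3.
So the minimum is g(5) = 1.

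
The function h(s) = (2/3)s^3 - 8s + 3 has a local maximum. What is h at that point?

41/3

h'(s) = 2s^2 - 8 = 0 at s = -2, 2.
Second-derivative test with h''(s) = 4s: h''(-2) = -8 < 0 ⇒ local maximum; h''(2) = 8 > 0 ⇒ local minimum.
So the local maximum value is h(-2) = 41/3.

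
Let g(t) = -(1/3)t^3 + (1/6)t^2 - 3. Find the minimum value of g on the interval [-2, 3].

-21/2

g'(t) = -t^2 + (1/3)t, which vanishes at t = 0 and t = 1/3.
Compare values at every candidate in [-2, 3]: g(-2) = 1/3; g(0) = -3; g(1/3) = -485/162; g(3) = -21/2.
The minimum over the interval is -21/2, attained at t = 3.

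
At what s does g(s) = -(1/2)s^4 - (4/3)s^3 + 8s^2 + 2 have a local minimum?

Critical points: g'(s) = -2s^3 - 4s^2 + 16s vanishes at s = -4, 0, 2.
g''(s) = -6s^2 - 8s + 16. g''(-4) = -48 < 0 ⇒ local maximum; g''(0) = 16 > 0 ⇒ local minimum; g''(2) = -24 < 0 ⇒ local maximum.
So the local minimum value is g(0) = 2.

0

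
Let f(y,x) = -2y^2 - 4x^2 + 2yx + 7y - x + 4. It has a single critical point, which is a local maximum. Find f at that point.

74/7

∂f/∂y = -4y + 2x + 7 = 0 and ∂f/∂x = 2y - 8x - 1 = 0, so (y, x) = (27/14, 5/14).
The Hessian has f_{yy} = -4, f_{xx} = -8, f_{yx} = 2, giving D = 28 > 0 with f_{yy} < 0, so the point is a local maximum.
f(27/14, 5/14) = 74/7.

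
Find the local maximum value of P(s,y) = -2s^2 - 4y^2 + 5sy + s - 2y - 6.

∂P/∂s = -4s + 5y + 1 = 0 and ∂P/∂y = 5s - 8y - 2 = 0, so (s, y) = (-2/7, -3/7).
The Hessian has P_{ss} = -4, P_{yy} = -8, P_{sy} = 5, giving D = 7 > 0 with P_{ss} < 0, so the point is a local maximum.
P(-2/7, -3/7) = -40/7.

-40/7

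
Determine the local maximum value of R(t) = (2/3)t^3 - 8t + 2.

R'(t) = 2t^2 - 8. Setting R'(t) = 0 gives t ∈ {-2, 2}.
Second-derivative test with R''(t) = 4t: R''(-2) = -8 < 0 ⇒ local maximum; R''(2) = 8 > 0 ⇒ local minimum.
Thus R has its local maximum at t = -2, with value 38/3.

38/3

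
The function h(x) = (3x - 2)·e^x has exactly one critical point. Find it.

-1/3

By the product rule, h'(x) = (3x + 1)·e^x. Since e^x > 0, the only critical point is x = -1/3.
h''(-1/3) has the same sign as 3 > 0, so this is a local minimum.
h(-1/3) = (-3)·e^(-1/3) ≈ -2.1496.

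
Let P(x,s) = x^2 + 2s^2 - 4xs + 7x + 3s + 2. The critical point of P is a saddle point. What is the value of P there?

207/8

∂P/∂x = 2x - 4s + 7 = 0 and ∂P/∂s = -4x + 4s + 3 = 0, so (x, s) = (5, 17/4).
The Hessian has P_{xx} = 2, P_{ss} = 4, P_{xs} = -4, giving D = -8 < 0, so the point is a saddle point.
P(5, 17/4) = 207/8.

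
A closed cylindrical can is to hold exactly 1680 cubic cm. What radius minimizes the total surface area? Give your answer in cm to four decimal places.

6.4423

With radius r and height h, πr²h = 1680 so h = 1680/(πr²), and S(r) = 2πr² + 2πrh = 2πr² + 2·1680/r.
S'(r) = 4πr − 2·1680/r² = 0 ⇒ r³ = 1680/(2π), so r ≈ 6.4423 and h = 2r ≈ 12.8847.
S''(r) = 4π + 4·1680/r³ > 0, so this is the minimum; S ≈ 782.3253.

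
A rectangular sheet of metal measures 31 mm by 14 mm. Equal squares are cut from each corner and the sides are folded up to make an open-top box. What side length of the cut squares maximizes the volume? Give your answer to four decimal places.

With cut size x, the volume is V(x) = x(31 − 2x)(14 − 2x) for 0 < x < 7.
V'(x) = 12x^2 − 180x + 434. Setting V'(x) = 0 gives x ≈ 3.0186 (the root in (0, 7)).
V''(x) = 24x − 180 is negative there, so this is the maximum; V ≈ 600.0185.

3.0186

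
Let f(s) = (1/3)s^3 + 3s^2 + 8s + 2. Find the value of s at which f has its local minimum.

f'(s) = s^2 + 6s + 8 = 0 at s = -4, -2.
f''(s) = 2s + 6. f''(-4) = -2 < 0 ⇒ local maximum; f''(-2) = 2 > 0 ⇒ local minimum.
So the local minimum value is f(-2) = -14/3.

-2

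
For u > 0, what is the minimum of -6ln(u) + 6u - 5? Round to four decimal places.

1.0000

g'(u) = -6/u + 6 = 0 gives u = 1.
g''(u) = 6/u², which is positive for u > 0, so this is a local minimum.
g(1) = -6·ln(1) + 6 - 5 ≈ 1.0000.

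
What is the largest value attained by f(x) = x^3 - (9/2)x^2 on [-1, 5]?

f'(x) = 3x^2 - 9x, which vanishes at x = 0 and x = 3.
Compare values at every candidate in [-1, 5]: f(-1) = -11/2, f(0) = 0, f(3) = -27/2, f(5) = 25/2.
Hence the absolute maximum is 25/2 at x = 5.

25/2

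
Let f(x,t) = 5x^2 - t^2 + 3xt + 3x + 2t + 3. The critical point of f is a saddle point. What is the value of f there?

80/29

∂f/∂x = 10x + 3t + 3 = 0 and ∂f/∂t = 3x - 2t + 2 = 0, so (x, t) = (-12/29, 11/29).
The Hessian has f_{xx} = 10, f_{tt} = -2, f_{xt} = 3, giving D = -29 < 0, so the point is a saddle point.
f(-12/29, 11/29) = 80/29.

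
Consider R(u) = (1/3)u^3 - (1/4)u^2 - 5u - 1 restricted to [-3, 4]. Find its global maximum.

The derivative is u^2 - (1/2)u - 5, which vanishes at u = -2 and u = 5/2.
Compare values at every candidate in [-3, 4]: R(-3) = 11/4,  R(-2) = 16/3,  R(5/2) = -473/48,  R(4) = -11/3.
The maximum over the interval is 16/3, attained at u = -2.

16/3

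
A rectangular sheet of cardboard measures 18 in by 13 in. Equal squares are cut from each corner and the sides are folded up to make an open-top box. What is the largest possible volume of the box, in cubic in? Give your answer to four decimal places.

With cut size x, the volume is V(x) = x(18 − 2x)(13 − 2x) for 0 < x < 6.5.
V'(x) = 12x^2 − 124x + 234. Setting V'(x) = 0 gives x ≈ 2.4844 (the root in (0, 6.5)).
V''(x) = 24x − 124 is negative there, so this is the maximum; V ≈ 260.0078.

260.0078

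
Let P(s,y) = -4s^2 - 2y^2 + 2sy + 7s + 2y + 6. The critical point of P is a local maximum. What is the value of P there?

155/14

∂P/∂s = -8s + 2y + 7 = 0 and ∂P/∂y = 2s - 4y + 2 = 0, so (s, y) = (8/7, 15/14).
The Hessian has P_{ss} = -8, P_{yy} = -4, P_{sy} = 2, giving D = 28 > 0 with P_{ss} < 0, so the point is a local maximum.
P(8/7, 15/14) = 155/14.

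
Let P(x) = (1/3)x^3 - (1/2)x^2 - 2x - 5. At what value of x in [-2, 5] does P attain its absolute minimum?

2

Differentiating, P'(x) = x^2 - x - 2; which vanishes at x = -1 and x = 2.
Candidates: P(-2) = -17/3,  P(-1) = -23/6,  P(2) = -25/3,  P(5) = 85/6.
Hence the absolute minimum is -25/3 at x = 2.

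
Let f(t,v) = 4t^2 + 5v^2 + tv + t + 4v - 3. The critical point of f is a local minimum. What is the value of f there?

-302/79

∂f/∂t = 8t + v + 1 = 0 and ∂f/∂v = t + 10v + 4 = 0, so (t, v) = (-6/79, -31/79).
The Hessian has f_{tt} = 8, f_{vv} = 10, f_{tv} = 1, giving D = 79 > 0 with f_{tt} > 0, so the point is a local minimum.
f(-6/79, -31/79) = -302/79.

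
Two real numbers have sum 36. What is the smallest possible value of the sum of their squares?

With a + b = 36, a^2 + b^2 = a^2 + (36 − a)^2.
The derivative 2a − 2(36 − a) = 4a − 72 vanishes at a = 18; second derivative 4 > 0, a minimum.
The minimum is 2·(18)^2 = 648.

648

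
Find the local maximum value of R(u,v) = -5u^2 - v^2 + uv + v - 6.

∂R/∂u = -10u + v = 0 and ∂R/∂v = u - 2v + 1 = 0, so (u, v) = (1/19, 10/19).
The Hessian has R_{uu} = -10, R_{vv} = -2, R_{uv} = 1, giving D = 19 > 0 with R_{uu} < 0, so the point is a local maximum.
R(1/19, 10/19) = -109/19.

-109/19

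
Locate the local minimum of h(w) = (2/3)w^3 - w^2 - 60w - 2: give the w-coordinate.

h'(w) = 2w^2 - 2w - 60 = 0 at w = -5, 6.
Since h''(w) = 4w - 2, we get h''(-5) = -22 < 0 ⇒ local maximum; h''(6) = 22 > 0 ⇒ local minimum.
The local minimum is h(6) = -254.

6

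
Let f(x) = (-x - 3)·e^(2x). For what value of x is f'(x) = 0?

-7/2

f'(x) = (-1)·e^(2x) + (-x - 3)·2·e^(2x) = (-2x - 7)·e^(2x). Since e^(2x) > 0, the only critical point is x = -7/2.
f''(-7/2) has the same sign as -2 < 0, so this is a local maximum.
f(-7/2) = (1/2)·e^(-7) ≈ 0.0005.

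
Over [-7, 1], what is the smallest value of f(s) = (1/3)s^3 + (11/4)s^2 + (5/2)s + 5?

211/48

The derivative is s^2 + (11/2)s + 5/2, which vanishes at s = -5 and s = -1/2.
Evaluating at the critical points and endpoints: f(-7) = 95/12, f(-5) = 235/12, f(-1/2) = 211/48, f(1) = 127/12.
So the minimum is f(-1/2) = 211/48.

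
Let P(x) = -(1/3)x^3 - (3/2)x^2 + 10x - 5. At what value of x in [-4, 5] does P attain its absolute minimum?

The derivative is -x^2 - 3x + 10, whose only zero in [-4, 5] is x = 2.
Compare values at every candidate in [-4, 5]: P(-4) = -143/3,  P(2) = 19/3,  P(5) = -205/6.
The minimum over the interval is -143/3, attained at x = -4.

-4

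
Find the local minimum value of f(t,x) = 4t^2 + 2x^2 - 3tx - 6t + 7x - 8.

∂f/∂t = 8t - 3x - 6 = 0 and ∂f/∂x = -3t + 4x + 7 = 0, so (t, x) = (3/23, -38/23).
The Hessian has f_{tt} = 8, f_{xx} = 4, f_{tx} = -3, giving D = 23 > 0 with f_{tt} > 0, so the point is a local minimum.
f(3/23, -38/23) = -326/23.

-326/23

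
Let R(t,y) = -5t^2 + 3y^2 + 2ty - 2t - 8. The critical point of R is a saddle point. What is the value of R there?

-125/16

∂R/∂t = -10t + 2y - 2 = 0 and ∂R/∂y = 2t + 6y = 0, so (t, y) = (-3/16, 1/16).
The Hessian has R_{tt} = -10, R_{yy} = 6, R_{ty} = 2, giving D = -64 < 0, so the point is a saddle point.
R(-3/16, 1/16) = -125/16.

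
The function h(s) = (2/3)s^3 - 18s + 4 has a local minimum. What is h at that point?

Critical points: h'(s) = 2s^2 - 18 vanishes at s = -3, 3.
Second-derivative test with h''(s) = 4s: h''(-3) = -12 < 0 ⇒ local maximum; h''(3) = 12 > 0 ⇒ local minimum.
Thus h has its local minimum at s = 3, with value -32.

-32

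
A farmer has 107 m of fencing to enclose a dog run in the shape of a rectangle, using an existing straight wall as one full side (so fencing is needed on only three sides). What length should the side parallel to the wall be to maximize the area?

107/2

Let the sides perpendicular to the wall have length x and the parallel side y, so 2x + y = 107 and the area is A = xy = x(107 − 2x).
A'(x) = 107 − 4x = 0 gives x = 107/4, and A''(x) = −4 < 0 confirms a maximum.
Then y = 107 − 2·107/4 = 107/2 and A = 11449/8.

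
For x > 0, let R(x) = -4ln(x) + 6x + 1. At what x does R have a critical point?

2/3

R'(x) = -4/x + 6 = 0 gives x = 2/3.
R''(x) = 4/x², which is positive for x > 0, so this is a local minimum.
R(2/3) = -4·ln(2/3) + 4 + 1 ≈ 6.6219.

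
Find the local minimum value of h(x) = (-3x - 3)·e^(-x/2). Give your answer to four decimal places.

By the product rule, h'(x) = ((3/2)x - 3/2)·e^(-x/2). Since e^(-x/2) > 0, the only critical point is x = 1.
h''(1) has the same sign as 3/2 > 0, so this is a local minimum.
h(1) = (-6)·e^(-1/2) ≈ -3.6392.

-3.6392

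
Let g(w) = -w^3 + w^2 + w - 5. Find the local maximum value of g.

-4

Critical points: g'(w) = -3w^2 + 2w + 1 vanishes at w = -1/3, 1.
g''(w) = -6w + 2. g''(-1/3) = 4 > 0 ⇒ local minimum; g''(1) = -4 < 0 ⇒ local maximum.
Thus g has its local maximum at w = 1, with value -4.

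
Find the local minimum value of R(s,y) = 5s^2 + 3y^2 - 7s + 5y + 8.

52/15

∂R/∂s = 10s - 7 = 0 and ∂R/∂y = 6y + 5 = 0, so (s, y) = (7/10, -5/6).
The Hessian has R_{ss} = 10, R_{yy} = 6, R_{sy} = 0, giving D = 60 > 0 with R_{ss} > 0, so the point is a local minimum.
R(7/10, -5/6) = 52/15.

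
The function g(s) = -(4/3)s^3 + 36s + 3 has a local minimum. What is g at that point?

Critical points: g'(s) = -4s^2 + 36 vanishes at s = -3, 3.
g''(s) = -8s. g''(-3) = 24 > 0 ⇒ local minimum; g''(3) = -24 < 0 ⇒ local maximum.
The local minimum is g(-3) = -69.

-69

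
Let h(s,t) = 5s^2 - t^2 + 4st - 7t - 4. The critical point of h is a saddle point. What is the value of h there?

∂h/∂s = 10s + 4t = 0 and ∂h/∂t = 4s - 2t - 7 = 0, so (s, t) = (7/9, -35/18).
The Hessian has h_{ss} = 10, h_{tt} = -2, h_{st} = 4, giving D = -36 < 0, so the point is a saddle point.
h(7/9, -35/18) = 101/36.

101/36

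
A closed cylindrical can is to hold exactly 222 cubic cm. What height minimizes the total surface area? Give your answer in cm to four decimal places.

With radius r and height h, πr²h = 222 so h = 222/(πr²), and S(r) = 2πr² + 2πrh = 2πr² + 2·222/r.
S'(r) = 4πr − 2·222/r² = 0 ⇒ r³ = 222/(2π), so r ≈ 3.2814 and h = 2r ≈ 6.5628.
S''(r) = 4π + 4·222/r³ > 0, so this is the minimum; S ≈ 202.9628.

6.5628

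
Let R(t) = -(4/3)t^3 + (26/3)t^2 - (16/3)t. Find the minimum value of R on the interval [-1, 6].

-8

R'(t) = -4t^2 + (52/3)t - 16/3, which vanishes at t = 1/3 and t = 4.
Candidates: R(-1) = 46/3; R(1/3) = -70/81; R(4) = 32; R(6) = -8.
The minimum over the interval is -8, attained at t = 6.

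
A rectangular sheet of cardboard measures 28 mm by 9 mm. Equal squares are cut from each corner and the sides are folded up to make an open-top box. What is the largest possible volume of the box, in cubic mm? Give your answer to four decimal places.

240.0803

With cut size x, the volume is V(x) = x(28 − 2x)(9 − 2x) for 0 < x < 4.5.
V'(x) = 12x^2 − 148x + 252. Setting V'(x) = 0 gives x ≈ 2.0402 (the root in (0, 4.5)).
V''(x) = 24x − 148 is negative there, so this is the maximum; V ≈ 240.0803.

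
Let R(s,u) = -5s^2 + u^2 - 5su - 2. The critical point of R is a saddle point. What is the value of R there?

∂R/∂s = -10s - 5u = 0 and ∂R/∂u = -5s + 2u = 0, so (s, u) = (0, 0).
The Hessian has R_{ss} = -10, R_{uu} = 2, R_{su} = -5, giving D = -45 < 0, so the point is a saddle point.
R(0, 0) = -2.

-2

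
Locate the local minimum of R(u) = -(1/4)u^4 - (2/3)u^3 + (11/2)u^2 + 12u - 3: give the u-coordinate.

Critical points: R'(u) = -u^3 - 2u^2 + 11u + 12 vanishes at u = -4, -1, 3.
Second-derivative test with R''(u) = -3u^2 - 4u + 11: R''(-4) = -21 < 0 ⇒ local maximum; R''(-1) = 12 > 0 ⇒ local minimum; R''(3) = -28 < 0 ⇒ local maximum.
Thus R has its local minimum at u = -1, with value -109/12.

-1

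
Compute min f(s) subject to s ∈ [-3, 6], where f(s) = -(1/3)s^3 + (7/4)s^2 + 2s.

The derivative is -s^2 + (7/2)s + 2, which vanishes at s = -1/2 and s = 4.
Compare values at every candidate in [-3, 6]: f(-3) = 75/4,  f(-1/2) = -25/48,  f(4) = 44/3,  f(6) = 3.
The minimum over the interval is -25/48, attained at s = -1/2.

-25/48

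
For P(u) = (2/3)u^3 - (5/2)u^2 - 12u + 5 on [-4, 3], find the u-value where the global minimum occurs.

P'(u) = 2u^2 - 5u - 12, whose only zero in [-4, 3] is u = -3/2.
Evaluating at the critical points and endpoints: P(-4) = -89/3,  P(-3/2) = 121/8,  P(3) = -71/2.
Hence the absolute minimum is -71/2 at u = 3.

3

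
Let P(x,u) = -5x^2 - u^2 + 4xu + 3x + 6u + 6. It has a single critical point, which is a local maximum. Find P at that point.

∂P/∂x = -10x + 4u + 3 = 0 and ∂P/∂u = 4x - 2u + 6 = 0, so (x, u) = (15/2, 18).
The Hessian has P_{xx} = -10, P_{uu} = -2, P_{xu} = 4, giving D = 4 > 0 with P_{xx} < 0, so the point is a local maximum.
P(15/2, 18) = 285/4.

285/4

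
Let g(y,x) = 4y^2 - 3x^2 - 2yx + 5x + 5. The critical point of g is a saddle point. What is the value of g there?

90/13

∂g/∂y = 8y - 2x = 0 and ∂g/∂x = -2y - 6x + 5 = 0, so (y, x) = (5/26, 10/13).
The Hessian has g_{yy} = 8, g_{xx} = -6, g_{yx} = -2, giving D = -52 < 0, so the point is a saddle point.
g(5/26, 10/13) = 90/13.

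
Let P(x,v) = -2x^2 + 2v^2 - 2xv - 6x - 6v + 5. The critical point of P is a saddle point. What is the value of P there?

43/5

∂P/∂x = -4x - 2v - 6 = 0 and ∂P/∂v = -2x + 4v - 6 = 0, so (x, v) = (-9/5, 3/5).
The Hessian has P_{xx} = -4, P_{vv} = 4, P_{xv} = -2, giving D = -20 < 0, so the point is a saddle point.
P(-9/5, 3/5) = 43/5.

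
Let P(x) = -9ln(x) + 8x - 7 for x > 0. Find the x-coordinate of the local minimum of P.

P'(x) = -9/x + 8 = 0 gives x = 9/8.
P''(x) = 9/x², which is positive for x > 0, so this is a local minimum.
P(9/8) = -9·ln(9/8) + 9 - 7 ≈ 0.9400.

9/8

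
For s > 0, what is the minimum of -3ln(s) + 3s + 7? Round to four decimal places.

P'(s) = -3/s + 3 = 0 gives s = 1.
P''(s) = 3/s², which is positive for s > 0, so this is a local minimum.
P(1) = -3·ln(1) + 3 + 7 ≈ 10.0000.

10.0000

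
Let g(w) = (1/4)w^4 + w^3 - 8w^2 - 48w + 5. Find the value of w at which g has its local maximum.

-3

g'(w) = w^3 + 3w^2 - 16w - 48. Setting g'(w) = 0 gives w ∈ {-4, -3, 4}.
g''(w) = 3w^2 + 6w - 16. g''(-4) = 8 > 0 ⇒ local minimum; g''(-3) = -7 < 0 ⇒ local maximum; g''(4) = 56 > 0 ⇒ local minimum.
The local maximum is g(-3) = 281/4.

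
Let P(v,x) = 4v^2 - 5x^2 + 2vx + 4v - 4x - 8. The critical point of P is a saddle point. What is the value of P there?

-164/21

∂P/∂v = 8v + 2x + 4 = 0 and ∂P/∂x = 2v - 10x - 4 = 0, so (v, x) = (-8/21, -10/21).
The Hessian has P_{vv} = 8, P_{xx} = -10, P_{vx} = 2, giving D = -84 < 0, so the point is a saddle point.
P(-8/21, -10/21) = -164/21.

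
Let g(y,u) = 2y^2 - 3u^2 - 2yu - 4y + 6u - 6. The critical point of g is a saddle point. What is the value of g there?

∂g/∂y = 4y - 2u - 4 = 0 and ∂g/∂u = -2y - 6u + 6 = 0, so (y, u) = (9/7, 4/7).
The Hessian has g_{yy} = 4, g_{uu} = -6, g_{yu} = -2, giving D = -28 < 0, so the point is a saddle point.
g(9/7, 4/7) = -48/7.

-48/7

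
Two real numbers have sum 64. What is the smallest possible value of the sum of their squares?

2048

With a + b = 64, a^2 + b^2 = a^2 + (64 − a)^2.
The derivative 2a − 2(64 − a) = 4a − 128 vanishes at a = 32; second derivative 4 > 0, a minimum.
The minimum is 2·(32)^2 = 2048.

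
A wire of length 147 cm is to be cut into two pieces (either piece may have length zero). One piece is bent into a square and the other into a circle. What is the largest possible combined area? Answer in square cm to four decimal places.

1719.5896

Let x be the length used for the square. Square side x/4; circle radius (147−x)/(2π).
A(x) = (x/4)² + π·((147−x)/(2π))² = x²/16 + (147−x)²/(4π) for 0 ≤ x ≤ 147. A'(x) = x/8 − (147−x)/(2π) = 0 gives x = 4·147/(π+4) ≈ 82.3346.
A'' > 0, so the interior critical point is a minimum; the maximum is at an endpoint. A(0) = 1719.5896 and A(147) = 1350.5625, so the largest area is 1719.5896.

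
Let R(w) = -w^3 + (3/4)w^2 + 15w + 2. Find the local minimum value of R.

-17

Critical points: R'(w) = -3w^2 + (3/2)w + 15 vanishes at w = -2, 5/2.
Since R''(w) = -6w + 3/2, we get R''(-2) = 27/2 > 0 ⇒ local minimum; R''(5/2) = -27/2 < 0 ⇒ local maximum.
The local minimum is R(-2) = -17.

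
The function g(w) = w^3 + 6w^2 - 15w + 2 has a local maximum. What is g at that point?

102

g'(w) = 3w^2 + 12w - 15. Setting g'(w) = 0 gives w ∈ {-5, 1}.
Since g''(w) = 6w + 12, we get g''(-5) = -18 < 0 ⇒ local maximum; g''(1) = 18 > 0 ⇒ local minimum.
So the local maximum value is g(-5) = 102.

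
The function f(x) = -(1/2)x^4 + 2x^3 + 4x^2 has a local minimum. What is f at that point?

Critical points: f'(x) = -2x^3 + 6x^2 + 8x vanishes at x = -1, 0, 4.
Second-derivative test with f''(x) = -6x^2 + 12x + 8: f''(-1) = -10 < 0 ⇒ local maximum; f''(0) = 8 > 0 ⇒ local minimum; f''(4) = -40 < 0 ⇒ local maximum.
So the local minimum value is f(0) = 0.

0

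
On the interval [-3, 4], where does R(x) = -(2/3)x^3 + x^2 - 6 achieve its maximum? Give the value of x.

-3

R'(x) = -2x^2 + 2x, which vanishes at x = 0 and x = 1.
Compare values at every candidate in [-3, 4]: R(-3) = 21, R(0) = -6, R(1) = -17/3, R(4) = -98/3.
The maximum over the interval is 21, attained at x = -3.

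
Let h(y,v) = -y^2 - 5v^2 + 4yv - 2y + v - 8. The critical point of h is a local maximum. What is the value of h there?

∂h/∂y = -2y + 4v - 2 = 0 and ∂h/∂v = 4y - 10v + 1 = 0, so (y, v) = (-4, -3/2).
The Hessian has h_{yy} = -2, h_{vv} = -10, h_{yv} = 4, giving D = 4 > 0 with h_{yy} < 0, so the point is a local maximum.
h(-4, -3/2) = -19/4.

-19/4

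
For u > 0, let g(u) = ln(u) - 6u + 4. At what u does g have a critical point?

g'(u) = 1/u − 6 = 0 gives u = 1/6.
g''(u) = -1/u², which is negative for u > 0, so this is a local maximum.
g(1/6) = 1·ln(1/6) - 1 + 4 ≈ 1.2082.

1/6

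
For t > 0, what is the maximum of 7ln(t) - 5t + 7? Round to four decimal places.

2.3553

h'(t) = 7/t − 5 = 0 gives t = 7/5.
h''(t) = -7/t², which is negative for t > 0, so this is a local maximum.
h(7/5) = 7·ln(7/5) - 7 + 7 ≈ 2.3553.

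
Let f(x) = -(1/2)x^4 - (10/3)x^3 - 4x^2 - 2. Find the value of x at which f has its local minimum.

-1

Critical points: f'(x) = -2x^3 - 10x^2 - 8x vanishes at x = -4, -1, 0.
Second-derivative test with f''(x) = -6x^2 - 20x - 8: f''(-4) = -24 < 0 ⇒ local maximum; f''(-1) = 6 > 0 ⇒ local minimum; f''(0) = -8 < 0 ⇒ local maximum.
So the local minimum value is f(-1) = -19/6.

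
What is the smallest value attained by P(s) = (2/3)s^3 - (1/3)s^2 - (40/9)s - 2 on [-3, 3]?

-29/3

The derivative is 2s^2 - (2/3)s - 40/9, which vanishes at s = -4/3 and s = 5/3.
Evaluating at the critical points and endpoints: P(-3) = -29/3, P(-4/3) = 142/81, P(5/3) = -587/81, P(3) = -1/3.
So the minimum is P(-3) = -29/3.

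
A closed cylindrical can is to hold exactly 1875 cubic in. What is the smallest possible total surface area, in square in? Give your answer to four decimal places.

841.7479

With radius r and height h, πr²h = 1875 so h = 1875/(πr²), and S(r) = 2πr² + 2πrh = 2πr² + 2·1875/r.
S'(r) = 4πr − 2·1875/r² = 0 ⇒ r³ = 1875/(2π), so r ≈ 6.6825 and h = 2r ≈ 13.3650.
S''(r) = 4π + 4·1875/r³ > 0, so this is the minimum; S ≈ 841.7479.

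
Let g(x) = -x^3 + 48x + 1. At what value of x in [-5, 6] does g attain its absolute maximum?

4

The derivative is -3x^2 + 48, which vanishes at x = -4 and x = 4.
Evaluating at the critical points and endpoints: g(-5) = -114,  g(-4) = -127,  g(4) = 129,  g(6) = 73.
So the maximum is g(4) = 129.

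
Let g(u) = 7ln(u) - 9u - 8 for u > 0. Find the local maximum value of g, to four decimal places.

g'(u) = 7/u − 9 = 0 gives u = 7/9.
g''(u) = -7/u², which is negative for u > 0, so this is a local maximum.
g(7/9) = 7·ln(7/9) - 7 - 8 ≈ -16.7592.

-16.7592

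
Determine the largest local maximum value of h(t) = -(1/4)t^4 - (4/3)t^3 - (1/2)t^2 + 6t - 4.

-1/12

h'(t) = -t^3 - 4t^2 - t + 6 = 0 at t = -3, -2, 1.
Second-derivative test with h''(t) = -3t^2 - 8t - 1: h''(-3) = -4 < 0 ⇒ local maximum; h''(-2) = 3 > 0 ⇒ local minimum; h''(1) = -12 < 0 ⇒ local maximum.
Thus h has its largest local maximum at t = 1, with value -1/12.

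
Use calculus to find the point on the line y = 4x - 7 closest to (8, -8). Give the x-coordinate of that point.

Minimize D(x)^2 = (x - 8)^2 + (4x + 1)^2.
d/dx[D^2] = 2(x - 8) + 2·4·(4x + 1) = 0 ⇒ x = 4/17.
Then y = -103/17 and the distance is √(1089/17) ≈ 8.0037.

4/17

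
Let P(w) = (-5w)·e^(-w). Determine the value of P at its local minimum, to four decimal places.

-1.8394

By the product rule, P'(w) = (5w - 5)·e^(-w). Since e^(-w) > 0, the only critical point is w = 1.
P''(1) has the same sign as 5 > 0, so this is a local minimum.
P(1) = (-5)·e^(-1) ≈ -1.8394.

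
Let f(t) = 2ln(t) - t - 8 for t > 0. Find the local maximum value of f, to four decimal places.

f'(t) = 2/t − 1 = 0 gives t = 2.
f''(t) = -2/t², which is negative for t > 0, so this is a local maximum.
f(2) = 2·ln(2) - 2 - 8 ≈ -8.6137.

-8.6137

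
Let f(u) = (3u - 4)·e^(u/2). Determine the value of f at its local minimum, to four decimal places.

-4.2992

Differentiating with the product rule gives f'(u) = ((3/2)u + 1)·e^(u/2). Since e^(u/2) > 0, the only critical point is u = -2/3.
f''(-2/3) has the same sign as 3/2 > 0, so this is a local minimum.
f(-2/3) = (-6)·e^(-1/3) ≈ -4.2992.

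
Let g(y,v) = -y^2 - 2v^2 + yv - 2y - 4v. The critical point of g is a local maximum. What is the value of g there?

32/7

∂g/∂y = -2y + v - 2 = 0 and ∂g/∂v = y - 4v - 4 = 0, so (y, v) = (-12/7, -10/7).
The Hessian has g_{yy} = -2, g_{vv} = -4, g_{yv} = 1, giving D = 7 > 0 with g_{yy} < 0, so the point is a local maximum.
g(-12/7, -10/7) = 32/7.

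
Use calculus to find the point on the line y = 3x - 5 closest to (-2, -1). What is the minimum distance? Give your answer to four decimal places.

3.1623

Minimize D(x)^2 = (x + 2)^2 + (3x - 4)^2.
d/dx[D^2] = 2(x + 2) + 2·3·(3x - 4) = 0 ⇒ x = 1.
Then y = -2 and the distance is √(10) ≈ 3.1623.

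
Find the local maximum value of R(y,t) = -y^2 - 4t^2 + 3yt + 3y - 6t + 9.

81/7

∂R/∂y = -2y + 3t + 3 = 0 and ∂R/∂t = 3y - 8t - 6 = 0, so (y, t) = (6/7, -3/7).
The Hessian has R_{yy} = -2, R_{tt} = -8, R_{yt} = 3, giving D = 7 > 0 with R_{yy} < 0, so the point is a local maximum.
R(6/7, -3/7) = 81/7.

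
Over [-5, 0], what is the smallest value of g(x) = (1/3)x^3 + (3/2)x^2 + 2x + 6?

-49/6

g'(x) = x^2 + 3x + 2, which vanishes at x = -2 and x = -1.
Compare values at every candidate in [-5, 0]: g(-5) = -49/6, g(-2) = 16/3, g(-1) = 31/6, g(0) = 6.
Hence the absolute minimum is -49/6 at x = -5.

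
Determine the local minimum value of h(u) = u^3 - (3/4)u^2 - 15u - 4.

-489/16

h'(u) = 3u^2 - (3/2)u - 15. Setting h'(u) = 0 gives u ∈ {-2, 5/2}.
h''(u) = 6u - 3/2. h''(-2) = -27/2 < 0 ⇒ local maximum; h''(5/2) = 27/2 > 0 ⇒ local minimum.
So the local minimum value is h(5/2) = -489/16.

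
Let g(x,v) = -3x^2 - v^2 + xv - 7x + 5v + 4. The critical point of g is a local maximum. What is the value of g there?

∂g/∂x = -6x + v - 7 = 0 and ∂g/∂v = x - 2v + 5 = 0, so (x, v) = (-9/11, 23/11).
The Hessian has g_{xx} = -6, g_{vv} = -2, g_{xv} = 1, giving D = 11 > 0 with g_{xx} < 0, so the point is a local maximum.
g(-9/11, 23/11) = 133/11.

133/11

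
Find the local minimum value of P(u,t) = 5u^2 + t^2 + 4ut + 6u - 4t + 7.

-46

∂P/∂u = 10u + 4t + 6 = 0 and ∂P/∂t = 4u + 2t - 4 = 0, so (u, t) = (-7, 16).
The Hessian has P_{uu} = 10, P_{tt} = 2, P_{ut} = 4, giving D = 4 > 0 with P_{uu} > 0, so the point is a local minimum.
P(-7, 16) = -46.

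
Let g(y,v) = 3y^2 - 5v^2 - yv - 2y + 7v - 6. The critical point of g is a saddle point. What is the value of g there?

∂g/∂y = 6y - v - 2 = 0 and ∂g/∂v = -y - 10v + 7 = 0, so (y, v) = (27/61, 40/61).
The Hessian has g_{yy} = 6, g_{vv} = -10, g_{yv} = -1, giving D = -61 < 0, so the point is a saddle point.
g(27/61, 40/61) = -253/61.

-253/61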